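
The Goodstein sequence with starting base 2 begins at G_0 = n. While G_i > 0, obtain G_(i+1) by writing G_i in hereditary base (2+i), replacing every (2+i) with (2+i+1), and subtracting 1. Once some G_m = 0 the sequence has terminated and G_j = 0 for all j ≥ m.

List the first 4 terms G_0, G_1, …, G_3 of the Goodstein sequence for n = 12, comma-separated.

step 0: 12 = 2^(2 + 1) + 2^2; sub 3 for 2: 3^(3 + 1) + 3^3; = 108; G_1 = 108−1 = 107
step 1: 107 = 3^(3 + 1) + 2·3^2 + 2·3 + 2; sub 4 for 3: 4^(4 + 1) + 2·4^2 + 2·4 + 2; = 1066; G_2 = 1066−1 = 1065
step 2: 1065 = 4^(4 + 1) + 2·4^2 + 2·4 + 1; sub 5 for 4: 5^(5 + 1) + 2·5^2 + 2·5 + 1; = 15686; G_3 = 15686−1 = 15685

12, 107, 1065, 15685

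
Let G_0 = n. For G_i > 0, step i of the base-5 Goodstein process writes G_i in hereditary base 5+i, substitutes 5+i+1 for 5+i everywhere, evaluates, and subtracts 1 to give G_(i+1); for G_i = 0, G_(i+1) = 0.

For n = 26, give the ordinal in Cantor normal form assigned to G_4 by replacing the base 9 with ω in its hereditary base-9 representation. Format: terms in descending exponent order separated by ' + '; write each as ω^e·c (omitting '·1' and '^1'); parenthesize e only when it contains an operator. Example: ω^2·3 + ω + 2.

ω·6 + 4

base 5: 26 = 5^2 + 1; at 6: 6^2 + 1 = 37; next = 36
base 6: 36 = 6^2; at 7: 7^2 = 49; next = 48
base 7: 48 = 6·7 + 6; at 8: 6·8 + 6 = 54; next = 53
base 8: 53 = 6·8 + 5; at 9: 6·9 + 5 = 59; next = 58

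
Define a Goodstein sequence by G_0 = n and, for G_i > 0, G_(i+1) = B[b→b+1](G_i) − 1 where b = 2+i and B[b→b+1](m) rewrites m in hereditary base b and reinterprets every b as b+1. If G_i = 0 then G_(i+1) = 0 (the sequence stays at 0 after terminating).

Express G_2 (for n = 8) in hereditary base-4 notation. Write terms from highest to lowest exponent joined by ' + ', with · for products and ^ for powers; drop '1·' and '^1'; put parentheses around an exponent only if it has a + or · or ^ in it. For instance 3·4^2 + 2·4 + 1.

G_0 = 8. HB_2(8) = 2^(2 + 1). Bump = 81. G_1 = 80.
G_1 = 80. HB_3(80) = 2·3^3 + 2·3^2 + 2·3 + 2. Bump = 554. G_2 = 553.

2·4^4 + 2·4^2 + 2·4 + 1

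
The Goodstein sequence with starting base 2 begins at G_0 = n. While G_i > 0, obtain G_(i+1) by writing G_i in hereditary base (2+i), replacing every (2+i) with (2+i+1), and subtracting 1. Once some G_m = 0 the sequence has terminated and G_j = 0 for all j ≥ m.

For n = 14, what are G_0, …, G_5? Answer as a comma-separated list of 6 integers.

14, 110, 1281, 18750, 326591, 5862840

i=0: 14 = 2^(2 + 1) + 2^2 + 2 (b=2); 2→3: 3^(3 + 1) + 3^3 + 3 = 111; 111−1 = 110
i=1: 110 = 3^(3 + 1) + 3^3 + 2 (b=3); 3→4: 4^(4 + 1) + 4^4 + 2 = 1282; 1282−1 = 1281
i=2: 1281 = 4^(4 + 1) + 4^4 + 1 (b=4); 4→5: 5^(5 + 1) + 5^5 + 1 = 18751; 18751−1 = 18750
i=3: 18750 = 5^(5 + 1) + 5^5 (b=5); 5→6: 6^(6 + 1) + 6^6 = 326592; 326592−1 = 326591
i=4: 326591 = 6^(6 + 1) + 5·6^5 + 5·6^4 + 5·6^3 + 5·6^2 + 5·6 + 5 (b=6); 6→7: 7^(7 + 1) + 5·7^5 + 5·7^4 + 5·7^3 + 5·7^2 + 5·7 + 5 = 5862841; 5862841−1 = 5862840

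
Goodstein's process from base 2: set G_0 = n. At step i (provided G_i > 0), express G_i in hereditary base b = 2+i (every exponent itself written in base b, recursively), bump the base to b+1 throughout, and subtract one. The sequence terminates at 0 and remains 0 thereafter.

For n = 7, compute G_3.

3127

step 0: 7 = 2^2 + 2 + 1; sub 3 for 2: 3^3 + 3 + 1; = 31; G_1 = 31−1 = 30
step 1: 30 = 3^3 + 3; sub 4 for 3: 4^4 + 4; = 260; G_2 = 260−1 = 259
step 2: 259 = 4^4 + 3; sub 5 for 4: 5^5 + 3; = 3128; G_3 = 3128−1 = 3127
step 3: 3127 = 5^5 + 2; sub 6 for 5: 6^6 + 2; = 46658; G_4 = 46658−1 = 46657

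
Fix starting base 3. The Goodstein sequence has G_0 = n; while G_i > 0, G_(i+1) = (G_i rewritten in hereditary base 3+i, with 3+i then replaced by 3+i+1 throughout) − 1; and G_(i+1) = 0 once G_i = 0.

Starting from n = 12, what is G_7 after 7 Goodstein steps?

75

12 —HB3→ 3^2 + 3 —bump→ 4^2 + 4 = 20 —(−1)→ 19
19 —HB4→ 4^2 + 3 —bump→ 5^2 + 3 = 28 —(−1)→ 27
27 —HB5→ 5^2 + 2 —bump→ 6^2 + 2 = 38 —(−1)→ 37
37 —HB6→ 6^2 + 1 —bump→ 7^2 + 1 = 50 —(−1)→ 49
49 —HB7→ 7^2 —bump→ 8^2 = 64 —(−1)→ 63
63 —HB8→ 7·8 + 7 —bump→ 7·9 + 7 = 70 —(−1)→ 69
69 —HB9→ 7·9 + 6 —bump→ 7·10 + 6 = 76 —(−1)→ 75
75 —HB10→ 7·10 + 5 —bump→ 7·11 + 5 = 82 —(−1)→ 81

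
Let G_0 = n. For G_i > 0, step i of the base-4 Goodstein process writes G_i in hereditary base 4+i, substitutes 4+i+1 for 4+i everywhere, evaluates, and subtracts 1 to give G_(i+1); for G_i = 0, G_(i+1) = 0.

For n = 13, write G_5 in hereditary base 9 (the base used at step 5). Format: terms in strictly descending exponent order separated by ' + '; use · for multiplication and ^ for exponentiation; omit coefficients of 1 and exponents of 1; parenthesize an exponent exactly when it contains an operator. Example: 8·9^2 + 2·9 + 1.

2·9 + 2

G_0=13  [base 4] 3·4 + 1  →[4↦5]→  3·5 + 1 = 16  −1 ⇒ G_1=15
G_1=15  [base 5] 3·5  →[5↦6]→  3·6 = 18  −1 ⇒ G_2=17
G_2=17  [base 6] 2·6 + 5  →[6↦7]→  2·7 + 5 = 19  −1 ⇒ G_3=18
G_3=18  [base 7] 2·7 + 4  →[7↦8]→  2·8 + 4 = 20  −1 ⇒ G_4=19
G_4=19  [base 8] 2·8 + 3  →[8↦9]→  2·9 + 3 = 21  −1 ⇒ G_5=20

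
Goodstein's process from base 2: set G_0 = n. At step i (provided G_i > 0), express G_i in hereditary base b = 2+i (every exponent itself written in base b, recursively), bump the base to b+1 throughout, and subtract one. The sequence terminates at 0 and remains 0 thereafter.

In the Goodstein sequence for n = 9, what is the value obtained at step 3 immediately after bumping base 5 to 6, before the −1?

140744

base 2: 9 = 2^(2 + 1) + 1; at 3: 3^(3 + 1) + 1 = 82; next = 81
base 3: 81 = 3^(3 + 1); at 4: 4^(4 + 1) = 1024; next = 1023
base 4: 1023 = 3·4^4 + 3·4^3 + 3·4^2 + 3·4 + 3; at 5: 3·5^5 + 3·5^3 + 3·5^2 + 3·5 + 3 = 9843; next = 9842
base 5: 9842 = 3·5^5 + 3·5^3 + 3·5^2 + 3·5 + 2; at 6: 3·6^6 + 3·6^3 + 3·6^2 + 3·6 + 2 = 140744; next = 140743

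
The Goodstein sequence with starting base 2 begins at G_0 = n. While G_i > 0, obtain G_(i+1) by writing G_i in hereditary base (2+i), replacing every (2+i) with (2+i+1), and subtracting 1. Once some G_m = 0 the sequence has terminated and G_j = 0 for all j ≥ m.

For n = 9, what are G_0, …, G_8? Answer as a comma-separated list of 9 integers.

9, 81, 1023, 9842, 140743, 2471826, 50333399, 1162263921, 30000003325

[0] 9 ≡ 2^(2 + 1) + 1 (base 2). Lift 3: 82. −1: 81.
[1] 81 ≡ 3^(3 + 1) (base 3). Lift 4: 1024. −1: 1023.
[2] 1023 ≡ 3·4^4 + 3·4^3 + 3·4^2 + 3·4 + 3 (base 4). Lift 5: 9843. −1: 9842.
[3] 9842 ≡ 3·5^5 + 3·5^3 + 3·5^2 + 3·5 + 2 (base 5). Lift 6: 140744. −1: 140743.
[4] 140743 ≡ 3·6^6 + 3·6^3 + 3·6^2 + 3·6 + 1 (base 6). Lift 7: 2471827. −1: 2471826.
[5] 2471826 ≡ 3·7^7 + 3·7^3 + 3·7^2 + 3·7 (base 7). Lift 8: 50333400. −1: 50333399.
[6] 50333399 ≡ 3·8^8 + 3·8^3 + 3·8^2 + 2·8 + 7 (base 8). Lift 9: 1162263922. −1: 1162263921.
[7] 1162263921 ≡ 3·9^9 + 3·9^3 + 3·9^2 + 2·9 + 6 (base 9). Lift 10: 30000003326. −1: 30000003325.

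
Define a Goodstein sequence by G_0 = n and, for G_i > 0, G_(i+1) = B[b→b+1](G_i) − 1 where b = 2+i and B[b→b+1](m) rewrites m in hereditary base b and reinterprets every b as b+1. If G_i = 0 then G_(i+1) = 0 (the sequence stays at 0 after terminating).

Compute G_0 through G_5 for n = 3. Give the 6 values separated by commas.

3, 3, 3, 2, 1, 0

base 2: 3 = 2 + 1; at 3: 3 + 1 = 4; next = 3
base 3: 3 = 3; at 4: 4 = 4; next = 3
base 4: 3 = 3; at 5: 3 = 3; next = 2
base 5: 2 = 2; at 6: 2 = 2; next = 1
base 6: 1 = 1; at 7: 1 = 1; next = 0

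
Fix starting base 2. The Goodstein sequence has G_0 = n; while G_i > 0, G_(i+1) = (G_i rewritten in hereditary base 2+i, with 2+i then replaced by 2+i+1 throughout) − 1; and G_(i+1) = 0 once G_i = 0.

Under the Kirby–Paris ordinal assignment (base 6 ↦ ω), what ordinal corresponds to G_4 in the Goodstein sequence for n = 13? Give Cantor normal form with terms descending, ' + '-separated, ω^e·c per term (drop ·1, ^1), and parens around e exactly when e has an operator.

step 0: 13 = 2^(2 + 1) + 2^2 + 1; sub 3 for 2: 3^(3 + 1) + 3^3 + 1; = 109; G_1 = 109−1 = 108
step 1: 108 = 3^(3 + 1) + 3^3; sub 4 for 3: 4^(4 + 1) + 4^4; = 1280; G_2 = 1280−1 = 1279
step 2: 1279 = 4^(4 + 1) + 3·4^3 + 3·4^2 + 3·4 + 3; sub 5 for 4: 5^(5 + 1) + 3·5^3 + 3·5^2 + 3·5 + 3; = 16093; G_3 = 16093−1 = 16092
step 3: 16092 = 5^(5 + 1) + 3·5^3 + 3·5^2 + 3·5 + 2; sub 6 for 5: 6^(6 + 1) + 3·6^3 + 3·6^2 + 3·6 + 2; = 280712; G_4 = 280712−1 = 280711
step 4: 280711 = 6^(6 + 1) + 3·6^3 + 3·6^2 + 3·6 + 1; sub 7 for 6: 7^(7 + 1) + 3·7^3 + 3·7^2 + 3·7 + 1; = 5765999; G_5 = 5765999−1 = 5765998

ω^(ω + 1) + ω^3·3 + ω^2·3 + ω·3 + 1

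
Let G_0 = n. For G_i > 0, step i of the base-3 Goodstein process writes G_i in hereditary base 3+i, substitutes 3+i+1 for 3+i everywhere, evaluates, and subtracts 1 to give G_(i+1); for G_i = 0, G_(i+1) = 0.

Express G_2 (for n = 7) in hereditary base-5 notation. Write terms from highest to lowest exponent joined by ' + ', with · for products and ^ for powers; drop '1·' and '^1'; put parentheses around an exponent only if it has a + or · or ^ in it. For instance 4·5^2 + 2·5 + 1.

5 + 4

step 0: 7 = 2·3 + 1; sub 4 for 3: 2·4 + 1; = 9; G_1 = 9−1 = 8
step 1: 8 = 2·4; sub 5 for 4: 2·5; = 10; G_2 = 10−1 = 9
step 2: 9 = 5 + 4; sub 6 for 5: 6 + 4; = 10; G_3 = 10−1 = 9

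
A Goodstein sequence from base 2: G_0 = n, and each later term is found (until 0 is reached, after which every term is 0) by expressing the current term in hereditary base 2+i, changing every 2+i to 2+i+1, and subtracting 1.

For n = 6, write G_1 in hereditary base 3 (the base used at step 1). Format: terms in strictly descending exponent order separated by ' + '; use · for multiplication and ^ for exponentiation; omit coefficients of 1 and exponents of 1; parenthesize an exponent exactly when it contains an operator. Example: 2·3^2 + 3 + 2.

G_0=6  [base 2] 2^2 + 2  →[2↦3]→  3^3 + 3 = 30  −1 ⇒ G_1=29
G_1=29  [base 3] 3^3 + 2  →[3↦4]→  4^4 + 2 = 258  −1 ⇒ G_2=257

3^3 + 2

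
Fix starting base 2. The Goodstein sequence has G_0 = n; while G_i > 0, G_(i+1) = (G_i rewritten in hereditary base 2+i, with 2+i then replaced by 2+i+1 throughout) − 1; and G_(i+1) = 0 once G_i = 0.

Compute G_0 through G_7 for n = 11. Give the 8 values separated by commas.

11, 84, 1027, 15627, 279937, 5764801, 134217727, 2749609302

(0) 11|_2 = 2^(2 + 1) + 2 + 1 ↦ 3^(3 + 1) + 3 + 1|_3 = 85 ⇒ 84
(1) 84|_3 = 3^(3 + 1) + 3 ↦ 4^(4 + 1) + 4|_4 = 1028 ⇒ 1027
(2) 1027|_4 = 4^(4 + 1) + 3 ↦ 5^(5 + 1) + 3|_5 = 15628 ⇒ 15627
(3) 15627|_5 = 5^(5 + 1) + 2 ↦ 6^(6 + 1) + 2|_6 = 279938 ⇒ 279937
(4) 279937|_6 = 6^(6 + 1) + 1 ↦ 7^(7 + 1) + 1|_7 = 5764802 ⇒ 5764801
(5) 5764801|_7 = 7^(7 + 1) ↦ 8^(8 + 1)|_8 = 134217728 ⇒ 134217727
(6) 134217727|_8 = 7·8^8 + 7·8^7 + 7·8^6 + 7·8^5 + 7·8^4 + 7·8^3 + 7·8^2 + 7·8 + 7 ↦ 7·9^9 + 7·9^7 + 7·9^6 + 7·9^5 + 7·9^4 + 7·9^3 + 7·9^2 + 7·9 + 7|_9 = 2749609303 ⇒ 2749609302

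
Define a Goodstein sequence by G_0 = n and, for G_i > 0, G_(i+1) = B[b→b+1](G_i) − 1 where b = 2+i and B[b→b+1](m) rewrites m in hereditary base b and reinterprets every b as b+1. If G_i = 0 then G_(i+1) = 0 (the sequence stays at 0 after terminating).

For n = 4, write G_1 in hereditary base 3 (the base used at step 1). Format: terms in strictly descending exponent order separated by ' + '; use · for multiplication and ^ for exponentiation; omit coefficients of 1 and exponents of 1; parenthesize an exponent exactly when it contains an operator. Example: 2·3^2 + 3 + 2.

2·3^2 + 2·3 + 2

(0) 4|_2 = 2^2 ↦ 3^3|_3 = 27 ⇒ 26
(1) 26|_3 = 2·3^2 + 2·3 + 2 ↦ 2·4^2 + 2·4 + 2|_4 = 42 ⇒ 41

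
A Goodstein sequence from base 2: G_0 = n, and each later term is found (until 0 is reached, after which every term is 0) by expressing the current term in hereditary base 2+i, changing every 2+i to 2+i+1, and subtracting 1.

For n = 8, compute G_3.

base 2: 8 = 2^(2 + 1); at 3: 3^(3 + 1) = 81; next = 80
base 3: 80 = 2·3^3 + 2·3^2 + 2·3 + 2; at 4: 2·4^4 + 2·4^2 + 2·4 + 2 = 554; next = 553
base 4: 553 = 2·4^4 + 2·4^2 + 2·4 + 1; at 5: 2·5^5 + 2·5^2 + 2·5 + 1 = 6311; next = 6310
base 5: 6310 = 2·5^5 + 2·5^2 + 2·5; at 6: 2·6^6 + 2·6^2 + 2·6 = 93396; next = 93395

6310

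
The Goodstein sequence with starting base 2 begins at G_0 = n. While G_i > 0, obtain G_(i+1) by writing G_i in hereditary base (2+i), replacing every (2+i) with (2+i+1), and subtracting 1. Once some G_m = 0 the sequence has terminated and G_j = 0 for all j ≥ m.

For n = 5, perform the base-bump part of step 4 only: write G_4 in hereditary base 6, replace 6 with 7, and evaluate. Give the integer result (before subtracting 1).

base 2: 5 = 2^2 + 1; at 3: 3^3 + 1 = 28; next = 27
base 3: 27 = 3^3; at 4: 4^4 = 256; next = 255
base 4: 255 = 3·4^3 + 3·4^2 + 3·4 + 3; at 5: 3·5^3 + 3·5^2 + 3·5 + 3 = 468; next = 467
base 5: 467 = 3·5^3 + 3·5^2 + 3·5 + 2; at 6: 3·6^3 + 3·6^2 + 3·6 + 2 = 776; next = 775
base 6: 775 = 3·6^3 + 3·6^2 + 3·6 + 1; at 7: 3·7^3 + 3·7^2 + 3·7 + 1 = 1198; next = 1197

1198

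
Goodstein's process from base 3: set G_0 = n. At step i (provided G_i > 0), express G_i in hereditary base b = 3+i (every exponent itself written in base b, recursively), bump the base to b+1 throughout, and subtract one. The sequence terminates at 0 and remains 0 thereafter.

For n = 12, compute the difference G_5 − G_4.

G_0=12  [base 3] 3^2 + 3  →[3↦4]→  4^2 + 4 = 20  −1 ⇒ G_1=19
G_1=19  [base 4] 4^2 + 3  →[4↦5]→  5^2 + 3 = 28  −1 ⇒ G_2=27
G_2=27  [base 5] 5^2 + 2  →[5↦6]→  6^2 + 2 = 38  −1 ⇒ G_3=37
G_3=37  [base 6] 6^2 + 1  →[6↦7]→  7^2 + 1 = 50  −1 ⇒ G_4=49
G_4=49  [base 7] 7^2  →[7↦8]→  8^2 = 64  −1 ⇒ G_5=63

14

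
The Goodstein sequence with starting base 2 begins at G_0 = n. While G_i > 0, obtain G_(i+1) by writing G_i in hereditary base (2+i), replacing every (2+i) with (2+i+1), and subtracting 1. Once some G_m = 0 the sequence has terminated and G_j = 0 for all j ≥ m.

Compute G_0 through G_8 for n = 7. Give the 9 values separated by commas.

7, 30, 259, 3127, 46657, 823543, 16777215, 37665879, 77777775

i=0: 7 = 2^2 + 2 + 1 (b=2); 2→3: 3^3 + 3 + 1 = 31; 31−1 = 30
i=1: 30 = 3^3 + 3 (b=3); 3→4: 4^4 + 4 = 260; 260−1 = 259
i=2: 259 = 4^4 + 3 (b=4); 4→5: 5^5 + 3 = 3128; 3128−1 = 3127
i=3: 3127 = 5^5 + 2 (b=5); 5→6: 6^6 + 2 = 46658; 46658−1 = 46657
i=4: 46657 = 6^6 + 1 (b=6); 6→7: 7^7 + 1 = 823544; 823544−1 = 823543
i=5: 823543 = 7^7 (b=7); 7→8: 8^8 = 16777216; 16777216−1 = 16777215
i=6: 16777215 = 7·8^7 + 7·8^6 + 7·8^5 + 7·8^4 + 7·8^3 + 7·8^2 + 7·8 + 7 (b=8); 8→9: 7·9^7 + 7·9^6 + 7·9^5 + 7·9^4 + 7·9^3 + 7·9^2 + 7·9 + 7 = 37665880; 37665880−1 = 37665879
i=7: 37665879 = 7·9^7 + 7·9^6 + 7·9^5 + 7·9^4 + 7·9^3 + 7·9^2 + 7·9 + 6 (b=9); 9→10: 7·10^7 + 7·10^6 + 7·10^5 + 7·10^4 + 7·10^3 + 7·10^2 + 7·10 + 6 = 77777776; 77777776−1 = 77777775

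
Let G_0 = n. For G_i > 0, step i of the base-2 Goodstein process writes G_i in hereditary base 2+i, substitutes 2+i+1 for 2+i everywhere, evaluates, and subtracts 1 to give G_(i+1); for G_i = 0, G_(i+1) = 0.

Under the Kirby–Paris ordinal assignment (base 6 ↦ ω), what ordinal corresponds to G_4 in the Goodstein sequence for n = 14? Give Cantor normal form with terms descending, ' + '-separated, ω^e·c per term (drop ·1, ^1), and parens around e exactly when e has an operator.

ω^(ω + 1) + ω^5·5 + ω^4·5 + ω^3·5 + ω^2·5 + ω·5 + 5

G_0=14  [base 2] 2^(2 + 1) + 2^2 + 2  →[2↦3]→  3^(3 + 1) + 3^3 + 3 = 111  −1 ⇒ G_1=110
G_1=110  [base 3] 3^(3 + 1) + 3^3 + 2  →[3↦4]→  4^(4 + 1) + 4^4 + 2 = 1282  −1 ⇒ G_2=1281
G_2=1281  [base 4] 4^(4 + 1) + 4^4 + 1  →[4↦5]→  5^(5 + 1) + 5^5 + 1 = 18751  −1 ⇒ G_3=18750
G_3=18750  [base 5] 5^(5 + 1) + 5^5  →[5↦6]→  6^(6 + 1) + 6^6 = 326592  −1 ⇒ G_4=326591
G_4=326591  [base 6] 6^(6 + 1) + 5·6^5 + 5·6^4 + 5·6^3 + 5·6^2 + 5·6 + 5  →[6↦7]→  7^(7 + 1) + 5·7^5 + 5·7^4 + 5·7^3 + 5·7^2 + 5·7 + 5 = 5862841  −1 ⇒ G_5=5862840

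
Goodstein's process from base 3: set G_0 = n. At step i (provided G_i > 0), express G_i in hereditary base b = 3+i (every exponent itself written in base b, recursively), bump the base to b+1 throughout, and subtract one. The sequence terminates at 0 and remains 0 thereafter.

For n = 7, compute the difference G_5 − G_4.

G_0=7  [base 3] 2·3 + 1  →[3↦4]→  2·4 + 1 = 9  −1 ⇒ G_1=8
G_1=8  [base 4] 2·4  →[4↦5]→  2·5 = 10  −1 ⇒ G_2=9
G_2=9  [base 5] 5 + 4  →[5↦6]→  6 + 4 = 10  −1 ⇒ G_3=9
G_3=9  [base 6] 6 + 3  →[6↦7]→  7 + 3 = 10  −1 ⇒ G_4=9
G_4=9  [base 7] 7 + 2  →[7↦8]→  8 + 2 = 10  −1 ⇒ G_5=9

0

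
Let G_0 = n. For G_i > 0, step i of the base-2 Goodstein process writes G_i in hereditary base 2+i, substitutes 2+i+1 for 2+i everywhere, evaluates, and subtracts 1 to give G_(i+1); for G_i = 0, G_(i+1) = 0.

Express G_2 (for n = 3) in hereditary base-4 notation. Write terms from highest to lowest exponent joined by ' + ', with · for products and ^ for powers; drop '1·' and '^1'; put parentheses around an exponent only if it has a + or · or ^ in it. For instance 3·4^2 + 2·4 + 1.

3

(0) 3|_2 = 2 + 1 ↦ 3 + 1|_3 = 4 ⇒ 3
(1) 3|_3 = 3 ↦ 4|_4 = 4 ⇒ 3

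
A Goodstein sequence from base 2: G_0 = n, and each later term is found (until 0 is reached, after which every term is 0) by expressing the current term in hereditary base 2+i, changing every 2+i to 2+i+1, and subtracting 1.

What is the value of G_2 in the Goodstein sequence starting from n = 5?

base 2: 5 = 2^2 + 1; at 3: 3^3 + 1 = 28; next = 27
base 3: 27 = 3^3; at 4: 4^4 = 256; next = 255
base 4: 255 = 3·4^3 + 3·4^2 + 3·4 + 3; at 5: 3·5^3 + 3·5^2 + 3·5 + 3 = 468; next = 467

255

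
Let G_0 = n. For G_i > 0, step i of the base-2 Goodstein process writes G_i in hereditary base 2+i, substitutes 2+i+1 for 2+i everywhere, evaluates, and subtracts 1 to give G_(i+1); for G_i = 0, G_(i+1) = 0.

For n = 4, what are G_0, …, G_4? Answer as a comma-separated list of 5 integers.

4, 26, 41, 60, 83

4 —HB2→ 2^2 —bump→ 3^3 = 27 —(−1)→ 26
26 —HB3→ 2·3^2 + 2·3 + 2 —bump→ 2·4^2 + 2·4 + 2 = 42 —(−1)→ 41
41 —HB4→ 2·4^2 + 2·4 + 1 —bump→ 2·5^2 + 2·5 + 1 = 61 —(−1)→ 60
60 —HB5→ 2·5^2 + 2·5 —bump→ 2·6^2 + 2·6 = 84 —(−1)→ 83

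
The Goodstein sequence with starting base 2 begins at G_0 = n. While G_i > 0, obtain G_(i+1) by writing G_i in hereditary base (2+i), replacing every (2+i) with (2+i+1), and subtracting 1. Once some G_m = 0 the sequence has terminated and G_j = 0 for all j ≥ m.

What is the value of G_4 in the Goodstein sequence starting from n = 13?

280711

[0] 13 ≡ 2^(2 + 1) + 2^2 + 1 (base 2). Lift 3: 109. −1: 108.
[1] 108 ≡ 3^(3 + 1) + 3^3 (base 3). Lift 4: 1280. −1: 1279.
[2] 1279 ≡ 4^(4 + 1) + 3·4^3 + 3·4^2 + 3·4 + 3 (base 4). Lift 5: 16093. −1: 16092.
[3] 16092 ≡ 5^(5 + 1) + 3·5^3 + 3·5^2 + 3·5 + 2 (base 5). Lift 6: 280712. −1: 280711.
[4] 280711 ≡ 6^(6 + 1) + 3·6^3 + 3·6^2 + 3·6 + 1 (base 6). Lift 7: 5765999. −1: 5765998.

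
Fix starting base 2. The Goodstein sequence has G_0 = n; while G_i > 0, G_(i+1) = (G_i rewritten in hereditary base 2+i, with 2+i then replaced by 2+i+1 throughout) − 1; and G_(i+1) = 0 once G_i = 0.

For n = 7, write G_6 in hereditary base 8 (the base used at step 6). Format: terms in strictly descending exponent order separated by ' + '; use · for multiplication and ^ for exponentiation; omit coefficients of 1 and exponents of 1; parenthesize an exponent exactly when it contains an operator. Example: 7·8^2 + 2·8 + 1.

7·8^7 + 7·8^6 + 7·8^5 + 7·8^4 + 7·8^3 + 7·8^2 + 7·8 + 7

base 2: 7 = 2^2 + 2 + 1; at 3: 3^3 + 3 + 1 = 31; next = 30
base 3: 30 = 3^3 + 3; at 4: 4^4 + 4 = 260; next = 259
base 4: 259 = 4^4 + 3; at 5: 5^5 + 3 = 3128; next = 3127
base 5: 3127 = 5^5 + 2; at 6: 6^6 + 2 = 46658; next = 46657
base 6: 46657 = 6^6 + 1; at 7: 7^7 + 1 = 823544; next = 823543
base 7: 823543 = 7^7; at 8: 8^8 = 16777216; next = 16777215
base 8: 16777215 = 7·8^7 + 7·8^6 + 7·8^5 + 7·8^4 + 7·8^3 + 7·8^2 + 7·8 + 7; at 9: 7·9^7 + 7·9^6 + 7·9^5 + 7·9^4 + 7·9^3 + 7·9^2 + 7·9 + 7 = 37665880; next = 37665879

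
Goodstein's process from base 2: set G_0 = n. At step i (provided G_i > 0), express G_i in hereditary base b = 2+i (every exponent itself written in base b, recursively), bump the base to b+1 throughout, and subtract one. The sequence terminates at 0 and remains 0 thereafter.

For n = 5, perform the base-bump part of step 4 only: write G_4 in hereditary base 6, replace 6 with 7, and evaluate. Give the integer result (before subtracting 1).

1198

G_0=5  [base 2] 2^2 + 1  →[2↦3]→  3^3 + 1 = 28  −1 ⇒ G_1=27
G_1=27  [base 3] 3^3  →[3↦4]→  4^4 = 256  −1 ⇒ G_2=255
G_2=255  [base 4] 3·4^3 + 3·4^2 + 3·4 + 3  →[4↦5]→  3·5^3 + 3·5^2 + 3·5 + 3 = 468  −1 ⇒ G_3=467
G_3=467  [base 5] 3·5^3 + 3·5^2 + 3·5 + 2  →[5↦6]→  3·6^3 + 3·6^2 + 3·6 + 2 = 776  −1 ⇒ G_4=775
G_4=775  [base 6] 3·6^3 + 3·6^2 + 3·6 + 1  →[6↦7]→  3·7^3 + 3·7^2 + 3·7 + 1 = 1198  −1 ⇒ G_5=1197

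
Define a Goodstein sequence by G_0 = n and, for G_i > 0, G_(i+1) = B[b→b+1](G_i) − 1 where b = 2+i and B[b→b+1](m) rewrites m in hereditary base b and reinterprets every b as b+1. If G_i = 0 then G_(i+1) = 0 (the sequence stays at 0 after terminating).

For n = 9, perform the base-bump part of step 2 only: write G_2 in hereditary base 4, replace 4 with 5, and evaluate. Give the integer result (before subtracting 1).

9843

G_0=9  [base 2] 2^(2 + 1) + 1  →[2↦3]→  3^(3 + 1) + 1 = 82  −1 ⇒ G_1=81
G_1=81  [base 3] 3^(3 + 1)  →[3↦4]→  4^(4 + 1) = 1024  −1 ⇒ G_2=1023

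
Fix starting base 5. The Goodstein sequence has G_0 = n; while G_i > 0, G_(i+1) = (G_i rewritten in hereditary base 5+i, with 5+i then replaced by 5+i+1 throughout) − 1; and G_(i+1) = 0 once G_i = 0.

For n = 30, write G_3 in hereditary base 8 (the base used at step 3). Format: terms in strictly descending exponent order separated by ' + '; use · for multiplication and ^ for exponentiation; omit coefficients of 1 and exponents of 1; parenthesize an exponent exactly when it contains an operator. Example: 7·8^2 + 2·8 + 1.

G_0=30  [base 5] 5^2 + 5  →[5↦6]→  6^2 + 6 = 42  −1 ⇒ G_1=41
G_1=41  [base 6] 6^2 + 5  →[6↦7]→  7^2 + 5 = 54  −1 ⇒ G_2=53
G_2=53  [base 7] 7^2 + 4  →[7↦8]→  8^2 + 4 = 68  −1 ⇒ G_3=67
G_3=67  [base 8] 8^2 + 3  →[8↦9]→  9^2 + 3 = 84  −1 ⇒ G_4=83

8^2 + 3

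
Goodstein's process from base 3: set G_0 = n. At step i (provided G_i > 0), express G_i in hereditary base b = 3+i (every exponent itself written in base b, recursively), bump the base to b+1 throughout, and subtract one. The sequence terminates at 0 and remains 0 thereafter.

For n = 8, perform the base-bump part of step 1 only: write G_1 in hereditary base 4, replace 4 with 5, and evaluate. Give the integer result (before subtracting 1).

step 0: 8 = 2·3 + 2; sub 4 for 3: 2·4 + 2; = 10; G_1 = 10−1 = 9
step 1: 9 = 2·4 + 1; sub 5 for 4: 2·5 + 1; = 11; G_2 = 11−1 = 10

11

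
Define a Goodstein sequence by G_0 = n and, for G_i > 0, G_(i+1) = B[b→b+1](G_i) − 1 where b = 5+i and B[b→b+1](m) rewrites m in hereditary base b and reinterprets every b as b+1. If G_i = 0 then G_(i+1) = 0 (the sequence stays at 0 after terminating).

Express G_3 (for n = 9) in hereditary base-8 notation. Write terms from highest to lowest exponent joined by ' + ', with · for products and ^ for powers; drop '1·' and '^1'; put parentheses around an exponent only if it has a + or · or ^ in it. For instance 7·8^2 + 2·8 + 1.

step 0: 9 = 5 + 4; sub 6 for 5: 6 + 4; = 10; G_1 = 10−1 = 9
step 1: 9 = 6 + 3; sub 7 for 6: 7 + 3; = 10; G_2 = 10−1 = 9
step 2: 9 = 7 + 2; sub 8 for 7: 8 + 2; = 10; G_3 = 10−1 = 9

8 + 1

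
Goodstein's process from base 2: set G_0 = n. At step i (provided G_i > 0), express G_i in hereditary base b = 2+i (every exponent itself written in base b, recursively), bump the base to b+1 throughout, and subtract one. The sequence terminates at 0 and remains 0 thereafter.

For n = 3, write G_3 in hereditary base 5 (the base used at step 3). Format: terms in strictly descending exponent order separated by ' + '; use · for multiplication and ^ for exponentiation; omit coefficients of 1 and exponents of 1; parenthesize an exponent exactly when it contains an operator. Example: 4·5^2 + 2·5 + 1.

i=0: 3 = 2 + 1 (b=2); 2→3: 3 + 1 = 4; 4−1 = 3
i=1: 3 = 3 (b=3); 3→4: 4 = 4; 4−1 = 3
i=2: 3 = 3 (b=4); 4→5: 3 = 3; 3−1 = 2
i=3: 2 = 2 (b=5); 5→6: 2 = 2; 2−1 = 1

2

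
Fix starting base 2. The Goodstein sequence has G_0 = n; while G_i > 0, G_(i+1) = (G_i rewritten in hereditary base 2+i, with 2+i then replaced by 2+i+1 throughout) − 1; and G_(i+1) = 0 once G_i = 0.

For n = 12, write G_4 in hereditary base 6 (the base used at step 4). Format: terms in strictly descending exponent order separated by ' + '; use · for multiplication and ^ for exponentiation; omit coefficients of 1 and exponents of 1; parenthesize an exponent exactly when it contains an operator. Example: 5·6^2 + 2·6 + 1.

6^(6 + 1) + 2·6^2 + 6 + 5

G_0=12  [base 2] 2^(2 + 1) + 2^2  →[2↦3]→  3^(3 + 1) + 3^3 = 108  −1 ⇒ G_1=107
G_1=107  [base 3] 3^(3 + 1) + 2·3^2 + 2·3 + 2  →[3↦4]→  4^(4 + 1) + 2·4^2 + 2·4 + 2 = 1066  −1 ⇒ G_2=1065
G_2=1065  [base 4] 4^(4 + 1) + 2·4^2 + 2·4 + 1  →[4↦5]→  5^(5 + 1) + 2·5^2 + 2·5 + 1 = 15686  −1 ⇒ G_3=15685
G_3=15685  [base 5] 5^(5 + 1) + 2·5^2 + 2·5  →[5↦6]→  6^(6 + 1) + 2·6^2 + 2·6 = 280020  −1 ⇒ G_4=280019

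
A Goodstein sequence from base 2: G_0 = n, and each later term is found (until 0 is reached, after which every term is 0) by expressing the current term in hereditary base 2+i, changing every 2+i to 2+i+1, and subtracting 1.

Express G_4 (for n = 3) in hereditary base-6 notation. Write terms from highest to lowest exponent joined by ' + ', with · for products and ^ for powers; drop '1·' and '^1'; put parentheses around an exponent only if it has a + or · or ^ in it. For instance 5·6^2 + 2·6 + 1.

1

(0) 3|_2 = 2 + 1 ↦ 3 + 1|_3 = 4 ⇒ 3
(1) 3|_3 = 3 ↦ 4|_4 = 4 ⇒ 3
(2) 3|_4 = 3 ↦ 3|_5 = 3 ⇒ 2
(3) 2|_5 = 2 ↦ 2|_6 = 2 ⇒ 1
(4) 1|_6 = 1 ↦ 1|_7 = 1 ⇒ 0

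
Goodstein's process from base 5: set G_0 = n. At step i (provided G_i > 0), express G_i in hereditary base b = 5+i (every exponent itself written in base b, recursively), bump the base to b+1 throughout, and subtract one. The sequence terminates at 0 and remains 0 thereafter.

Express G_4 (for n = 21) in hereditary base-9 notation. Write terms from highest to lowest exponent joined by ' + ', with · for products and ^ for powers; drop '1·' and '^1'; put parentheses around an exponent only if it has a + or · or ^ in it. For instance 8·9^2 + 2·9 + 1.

G_0=21  [base 5] 4·5 + 1  →[5↦6]→  4·6 + 1 = 25  −1 ⇒ G_1=24
G_1=24  [base 6] 4·6  →[6↦7]→  4·7 = 28  −1 ⇒ G_2=27
G_2=27  [base 7] 3·7 + 6  →[7↦8]→  3·8 + 6 = 30  −1 ⇒ G_3=29
G_3=29  [base 8] 3·8 + 5  →[8↦9]→  3·9 + 5 = 32  −1 ⇒ G_4=31
G_4=31  [base 9] 3·9 + 4  →[9↦10]→  3·10 + 4 = 34  −1 ⇒ G_5=33

3·9 + 4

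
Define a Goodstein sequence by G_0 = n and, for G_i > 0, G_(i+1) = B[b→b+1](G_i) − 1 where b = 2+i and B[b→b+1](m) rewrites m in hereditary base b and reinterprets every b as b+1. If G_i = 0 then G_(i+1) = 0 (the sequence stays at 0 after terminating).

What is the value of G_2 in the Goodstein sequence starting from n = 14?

1281

14 —HB2→ 2^(2 + 1) + 2^2 + 2 —bump→ 3^(3 + 1) + 3^3 + 3 = 111 —(−1)→ 110
110 —HB3→ 3^(3 + 1) + 3^3 + 2 —bump→ 4^(4 + 1) + 4^4 + 2 = 1282 —(−1)→ 1281
1281 —HB4→ 4^(4 + 1) + 4^4 + 1 —bump→ 5^(5 + 1) + 5^5 + 1 = 18751 —(−1)→ 18750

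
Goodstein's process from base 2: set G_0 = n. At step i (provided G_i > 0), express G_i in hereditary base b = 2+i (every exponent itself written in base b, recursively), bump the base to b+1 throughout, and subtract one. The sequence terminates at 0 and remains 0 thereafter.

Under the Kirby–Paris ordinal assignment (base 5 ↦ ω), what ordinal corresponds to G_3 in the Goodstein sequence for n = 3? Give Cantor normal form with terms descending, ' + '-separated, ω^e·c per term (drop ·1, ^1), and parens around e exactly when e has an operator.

G_0 = 3. HB_2(3) = 2 + 1. Bump = 4. G_1 = 3.
G_1 = 3. HB_3(3) = 3. Bump = 4. G_2 = 3.
G_2 = 3. HB_4(3) = 3. Bump = 3. G_3 = 2.
G_3 = 2. HB_5(2) = 2. Bump = 2. G_4 = 1.

2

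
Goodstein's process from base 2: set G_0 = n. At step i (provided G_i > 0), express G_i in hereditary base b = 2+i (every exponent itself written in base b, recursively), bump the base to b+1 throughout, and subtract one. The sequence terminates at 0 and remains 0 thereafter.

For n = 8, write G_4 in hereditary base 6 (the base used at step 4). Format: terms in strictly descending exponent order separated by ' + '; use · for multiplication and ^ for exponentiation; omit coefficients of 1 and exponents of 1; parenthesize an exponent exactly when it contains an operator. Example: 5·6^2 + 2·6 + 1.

2·6^6 + 2·6^2 + 6 + 5

G_0 = 8. HB_2(8) = 2^(2 + 1). Bump = 81. G_1 = 80.
G_1 = 80. HB_3(80) = 2·3^3 + 2·3^2 + 2·3 + 2. Bump = 554. G_2 = 553.
G_2 = 553. HB_4(553) = 2·4^4 + 2·4^2 + 2·4 + 1. Bump = 6311. G_3 = 6310.
G_3 = 6310. HB_5(6310) = 2·5^5 + 2·5^2 + 2·5. Bump = 93396. G_4 = 93395.
G_4 = 93395. HB_6(93395) = 2·6^6 + 2·6^2 + 6 + 5. Bump = 1647196. G_5 = 1647195.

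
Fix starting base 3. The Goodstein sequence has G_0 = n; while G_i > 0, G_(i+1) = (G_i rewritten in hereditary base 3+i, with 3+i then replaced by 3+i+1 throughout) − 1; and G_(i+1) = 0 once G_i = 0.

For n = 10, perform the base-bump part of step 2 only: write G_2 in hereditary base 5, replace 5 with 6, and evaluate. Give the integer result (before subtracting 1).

i=0: 10 = 3^2 + 1 (b=3); 3→4: 4^2 + 1 = 17; 17−1 = 16
i=1: 16 = 4^2 (b=4); 4→5: 5^2 = 25; 25−1 = 24
i=2: 24 = 4·5 + 4 (b=5); 5→6: 4·6 + 4 = 28; 28−1 = 27

28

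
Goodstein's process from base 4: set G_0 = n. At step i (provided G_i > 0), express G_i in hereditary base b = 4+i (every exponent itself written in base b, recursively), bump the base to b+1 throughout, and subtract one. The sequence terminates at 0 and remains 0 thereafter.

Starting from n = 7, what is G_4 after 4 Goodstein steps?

G_0=7  [base 4] 4 + 3  →[4↦5]→  5 + 3 = 8  −1 ⇒ G_1=7
G_1=7  [base 5] 5 + 2  →[5↦6]→  6 + 2 = 8  −1 ⇒ G_2=7
G_2=7  [base 6] 6 + 1  →[6↦7]→  7 + 1 = 8  −1 ⇒ G_3=7
G_3=7  [base 7] 7  →[7↦8]→  8 = 8  −1 ⇒ G_4=7
G_4=7  [base 8] 7  →[8↦9]→  7 = 7  −1 ⇒ G_5=6

7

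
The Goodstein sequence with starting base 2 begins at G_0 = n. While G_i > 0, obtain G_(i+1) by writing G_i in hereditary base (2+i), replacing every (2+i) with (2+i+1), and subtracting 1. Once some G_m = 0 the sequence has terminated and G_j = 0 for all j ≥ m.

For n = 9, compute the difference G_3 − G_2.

8819

(0) 9|_2 = 2^(2 + 1) + 1 ↦ 3^(3 + 1) + 1|_3 = 82 ⇒ 81
(1) 81|_3 = 3^(3 + 1) ↦ 4^(4 + 1)|_4 = 1024 ⇒ 1023
(2) 1023|_4 = 3·4^4 + 3·4^3 + 3·4^2 + 3·4 + 3 ↦ 3·5^5 + 3·5^3 + 3·5^2 + 3·5 + 3|_5 = 9843 ⇒ 9842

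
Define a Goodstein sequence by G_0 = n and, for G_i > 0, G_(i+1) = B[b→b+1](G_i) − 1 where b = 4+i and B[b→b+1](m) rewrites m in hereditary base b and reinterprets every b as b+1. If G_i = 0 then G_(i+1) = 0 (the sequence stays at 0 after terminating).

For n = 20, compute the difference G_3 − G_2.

i=0: 20 = 4^2 + 4 (b=4); 4→5: 5^2 + 5 = 30; 30−1 = 29
i=1: 29 = 5^2 + 4 (b=5); 5→6: 6^2 + 4 = 40; 40−1 = 39
i=2: 39 = 6^2 + 3 (b=6); 6→7: 7^2 + 3 = 52; 52−1 = 51

12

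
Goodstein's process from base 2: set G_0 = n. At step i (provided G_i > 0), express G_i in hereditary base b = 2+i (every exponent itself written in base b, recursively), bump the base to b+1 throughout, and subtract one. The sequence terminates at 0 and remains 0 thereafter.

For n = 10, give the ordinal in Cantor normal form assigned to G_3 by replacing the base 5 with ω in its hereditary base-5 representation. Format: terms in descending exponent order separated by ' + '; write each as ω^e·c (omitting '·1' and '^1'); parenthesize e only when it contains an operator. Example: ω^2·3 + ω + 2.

ω^(ω + 1)

base 2: 10 = 2^(2 + 1) + 2; at 3: 3^(3 + 1) + 3 = 84; next = 83
base 3: 83 = 3^(3 + 1) + 2; at 4: 4^(4 + 1) + 2 = 1026; next = 1025
base 4: 1025 = 4^(4 + 1) + 1; at 5: 5^(5 + 1) + 1 = 15626; next = 15625
base 5: 15625 = 5^(5 + 1); at 6: 6^(6 + 1) = 279936; next = 279935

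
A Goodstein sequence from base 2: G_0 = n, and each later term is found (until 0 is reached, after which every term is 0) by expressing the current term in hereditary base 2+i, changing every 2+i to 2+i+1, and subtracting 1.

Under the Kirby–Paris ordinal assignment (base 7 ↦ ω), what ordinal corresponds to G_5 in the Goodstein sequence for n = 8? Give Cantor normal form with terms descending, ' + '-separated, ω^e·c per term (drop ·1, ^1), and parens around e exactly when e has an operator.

ω^ω·2 + ω^2·2 + ω + 4

base 2: 8 = 2^(2 + 1); at 3: 3^(3 + 1) = 81; next = 80
base 3: 80 = 2·3^3 + 2·3^2 + 2·3 + 2; at 4: 2·4^4 + 2·4^2 + 2·4 + 2 = 554; next = 553
base 4: 553 = 2·4^4 + 2·4^2 + 2·4 + 1; at 5: 2·5^5 + 2·5^2 + 2·5 + 1 = 6311; next = 6310
base 5: 6310 = 2·5^5 + 2·5^2 + 2·5; at 6: 2·6^6 + 2·6^2 + 2·6 = 93396; next = 93395
base 6: 93395 = 2·6^6 + 2·6^2 + 6 + 5; at 7: 2·7^7 + 2·7^2 + 7 + 5 = 1647196; next = 1647195
base 7: 1647195 = 2·7^7 + 2·7^2 + 7 + 4; at 8: 2·8^8 + 2·8^2 + 8 + 4 = 33554572; next = 33554571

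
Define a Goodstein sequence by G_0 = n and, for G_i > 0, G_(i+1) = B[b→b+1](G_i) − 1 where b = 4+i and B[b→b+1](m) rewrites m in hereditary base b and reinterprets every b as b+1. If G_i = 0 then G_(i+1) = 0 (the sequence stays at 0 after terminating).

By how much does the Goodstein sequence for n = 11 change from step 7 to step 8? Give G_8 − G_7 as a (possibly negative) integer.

0

G_0=11  [base 4] 2·4 + 3  →[4↦5]→  2·5 + 3 = 13  −1 ⇒ G_1=12
G_1=12  [base 5] 2·5 + 2  →[5↦6]→  2·6 + 2 = 14  −1 ⇒ G_2=13
G_2=13  [base 6] 2·6 + 1  →[6↦7]→  2·7 + 1 = 15  −1 ⇒ G_3=14
G_3=14  [base 7] 2·7  →[7↦8]→  2·8 = 16  −1 ⇒ G_4=15
G_4=15  [base 8] 8 + 7  →[8↦9]→  9 + 7 = 16  −1 ⇒ G_5=15
G_5=15  [base 9] 9 + 6  →[9↦10]→  10 + 6 = 16  −1 ⇒ G_6=15
G_6=15  [base 10] 10 + 5  →[10↦11]→  11 + 5 = 16  −1 ⇒ G_7=15
G_7=15  [base 11] 11 + 4  →[11↦12]→  12 + 4 = 16  −1 ⇒ G_8=15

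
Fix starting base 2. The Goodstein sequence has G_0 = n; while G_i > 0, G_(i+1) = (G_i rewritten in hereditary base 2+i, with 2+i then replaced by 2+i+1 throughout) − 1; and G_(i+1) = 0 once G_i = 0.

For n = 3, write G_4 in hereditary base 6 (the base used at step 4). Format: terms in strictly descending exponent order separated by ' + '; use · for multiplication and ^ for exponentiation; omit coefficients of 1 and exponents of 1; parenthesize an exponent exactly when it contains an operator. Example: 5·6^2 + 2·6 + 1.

1

G_0=3  [base 2] 2 + 1  →[2↦3]→  3 + 1 = 4  −1 ⇒ G_1=3
G_1=3  [base 3] 3  →[3↦4]→  4 = 4  −1 ⇒ G_2=3
G_2=3  [base 4] 3  →[4↦5]→  3 = 3  −1 ⇒ G_3=2
G_3=2  [base 5] 2  →[5↦6]→  2 = 2  −1 ⇒ G_4=1
G_4=1  [base 6] 1  →[6↦7]→  1 = 1  −1 ⇒ G_5=0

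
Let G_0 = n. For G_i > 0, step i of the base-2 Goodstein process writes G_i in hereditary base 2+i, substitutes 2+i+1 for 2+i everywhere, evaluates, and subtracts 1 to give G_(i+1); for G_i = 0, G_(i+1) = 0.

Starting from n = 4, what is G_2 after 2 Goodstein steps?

i=0: 4 = 2^2 (b=2); 2→3: 3^3 = 27; 27−1 = 26
i=1: 26 = 2·3^2 + 2·3 + 2 (b=3); 3→4: 2·4^2 + 2·4 + 2 = 42; 42−1 = 41
i=2: 41 = 2·4^2 + 2·4 + 1 (b=4); 4→5: 2·5^2 + 2·5 + 1 = 61; 61−1 = 60

41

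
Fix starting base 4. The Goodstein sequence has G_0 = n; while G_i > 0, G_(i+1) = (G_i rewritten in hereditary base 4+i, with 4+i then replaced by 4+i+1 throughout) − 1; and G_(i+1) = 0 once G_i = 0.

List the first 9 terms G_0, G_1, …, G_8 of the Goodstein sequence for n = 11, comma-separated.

(0) 11|_4 = 2·4 + 3 ↦ 2·5 + 3|_5 = 13 ⇒ 12
(1) 12|_5 = 2·5 + 2 ↦ 2·6 + 2|_6 = 14 ⇒ 13
(2) 13|_6 = 2·6 + 1 ↦ 2·7 + 1|_7 = 15 ⇒ 14
(3) 14|_7 = 2·7 ↦ 2·8|_8 = 16 ⇒ 15
(4) 15|_8 = 8 + 7 ↦ 9 + 7|_9 = 16 ⇒ 15
(5) 15|_9 = 9 + 6 ↦ 10 + 6|_10 = 16 ⇒ 15
(6) 15|_10 = 10 + 5 ↦ 11 + 5|_11 = 16 ⇒ 15
(7) 15|_11 = 11 + 4 ↦ 12 + 4|_12 = 16 ⇒ 15

11, 12, 13, 14, 15, 15, 15, 15, 15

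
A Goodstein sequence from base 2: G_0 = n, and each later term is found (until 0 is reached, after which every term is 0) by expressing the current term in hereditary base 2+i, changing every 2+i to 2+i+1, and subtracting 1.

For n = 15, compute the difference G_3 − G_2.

17469

G_0=15  [base 2] 2^(2 + 1) + 2^2 + 2 + 1  →[2↦3]→  3^(3 + 1) + 3^3 + 3 + 1 = 112  −1 ⇒ G_1=111
G_1=111  [base 3] 3^(3 + 1) + 3^3 + 3  →[3↦4]→  4^(4 + 1) + 4^4 + 4 = 1284  −1 ⇒ G_2=1283
G_2=1283  [base 4] 4^(4 + 1) + 4^4 + 3  →[4↦5]→  5^(5 + 1) + 5^5 + 3 = 18753  −1 ⇒ G_3=18752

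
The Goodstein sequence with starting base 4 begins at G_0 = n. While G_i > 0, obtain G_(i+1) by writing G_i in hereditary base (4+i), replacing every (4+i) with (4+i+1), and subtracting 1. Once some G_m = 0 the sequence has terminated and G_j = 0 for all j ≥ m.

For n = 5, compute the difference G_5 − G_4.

(0) 5|_4 = 4 + 1 ↦ 5 + 1|_5 = 6 ⇒ 5
(1) 5|_5 = 5 ↦ 6|_6 = 6 ⇒ 5
(2) 5|_6 = 5 ↦ 5|_7 = 5 ⇒ 4
(3) 4|_7 = 4 ↦ 4|_8 = 4 ⇒ 3
(4) 3|_8 = 3 ↦ 3|_9 = 3 ⇒ 2

-1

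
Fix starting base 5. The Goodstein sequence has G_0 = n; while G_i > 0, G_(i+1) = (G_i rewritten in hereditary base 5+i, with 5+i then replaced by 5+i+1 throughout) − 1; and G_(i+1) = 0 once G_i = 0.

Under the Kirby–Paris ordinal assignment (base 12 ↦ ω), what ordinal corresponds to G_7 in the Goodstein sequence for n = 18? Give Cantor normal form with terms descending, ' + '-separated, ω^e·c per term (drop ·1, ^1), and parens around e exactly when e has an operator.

ω·2 + 5

18 —HB5→ 3·5 + 3 —bump→ 3·6 + 3 = 21 —(−1)→ 20
20 —HB6→ 3·6 + 2 —bump→ 3·7 + 2 = 23 —(−1)→ 22
22 —HB7→ 3·7 + 1 —bump→ 3·8 + 1 = 25 —(−1)→ 24
24 —HB8→ 3·8 —bump→ 3·9 = 27 —(−1)→ 26
26 —HB9→ 2·9 + 8 —bump→ 2·10 + 8 = 28 —(−1)→ 27
27 —HB10→ 2·10 + 7 —bump→ 2·11 + 7 = 29 —(−1)→ 28
28 —HB11→ 2·11 + 6 —bump→ 2·12 + 6 = 30 —(−1)→ 29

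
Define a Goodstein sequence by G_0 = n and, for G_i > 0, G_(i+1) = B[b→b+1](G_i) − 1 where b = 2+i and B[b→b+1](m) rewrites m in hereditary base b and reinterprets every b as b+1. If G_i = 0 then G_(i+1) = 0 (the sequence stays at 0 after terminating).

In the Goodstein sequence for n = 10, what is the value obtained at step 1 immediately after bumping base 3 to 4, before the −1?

1026

base 2: 10 = 2^(2 + 1) + 2; at 3: 3^(3 + 1) + 3 = 84; next = 83
base 3: 83 = 3^(3 + 1) + 2; at 4: 4^(4 + 1) + 2 = 1026; next = 1025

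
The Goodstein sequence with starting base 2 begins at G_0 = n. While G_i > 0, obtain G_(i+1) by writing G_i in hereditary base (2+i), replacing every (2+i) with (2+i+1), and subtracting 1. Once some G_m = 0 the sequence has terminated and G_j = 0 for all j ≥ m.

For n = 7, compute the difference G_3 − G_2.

2868

i=0: 7 = 2^2 + 2 + 1 (b=2); 2→3: 3^3 + 3 + 1 = 31; 31−1 = 30
i=1: 30 = 3^3 + 3 (b=3); 3→4: 4^4 + 4 = 260; 260−1 = 259
i=2: 259 = 4^4 + 3 (b=4); 4→5: 5^5 + 3 = 3128; 3128−1 = 3127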